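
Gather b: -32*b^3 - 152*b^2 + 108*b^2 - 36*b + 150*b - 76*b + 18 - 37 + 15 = -32*b^3 - 44*b^2 + 38*b - 4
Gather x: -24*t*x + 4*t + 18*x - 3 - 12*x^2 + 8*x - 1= 4*t - 12*x^2 + x*(26 - 24*t) - 4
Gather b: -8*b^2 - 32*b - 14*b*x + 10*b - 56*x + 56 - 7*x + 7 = -8*b^2 + b*(-14*x - 22) - 63*x + 63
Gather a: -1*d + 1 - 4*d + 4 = 5 - 5*d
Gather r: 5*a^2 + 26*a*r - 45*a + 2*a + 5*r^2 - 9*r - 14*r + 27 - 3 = 5*a^2 - 43*a + 5*r^2 + r*(26*a - 23) + 24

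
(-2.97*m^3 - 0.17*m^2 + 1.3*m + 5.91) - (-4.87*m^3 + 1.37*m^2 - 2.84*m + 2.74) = 1.9*m^3 - 1.54*m^2 + 4.14*m + 3.17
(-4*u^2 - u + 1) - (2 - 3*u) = -4*u^2 + 2*u - 1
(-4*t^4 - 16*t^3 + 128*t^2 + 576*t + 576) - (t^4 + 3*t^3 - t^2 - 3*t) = -5*t^4 - 19*t^3 + 129*t^2 + 579*t + 576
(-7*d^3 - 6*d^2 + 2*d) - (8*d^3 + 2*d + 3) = -15*d^3 - 6*d^2 - 3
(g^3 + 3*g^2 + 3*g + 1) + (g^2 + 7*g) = g^3 + 4*g^2 + 10*g + 1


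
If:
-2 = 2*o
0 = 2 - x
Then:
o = -1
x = 2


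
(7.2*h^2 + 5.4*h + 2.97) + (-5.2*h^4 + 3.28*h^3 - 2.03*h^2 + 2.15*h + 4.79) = -5.2*h^4 + 3.28*h^3 + 5.17*h^2 + 7.55*h + 7.76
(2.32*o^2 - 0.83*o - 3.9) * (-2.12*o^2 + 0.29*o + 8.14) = -4.9184*o^4 + 2.4324*o^3 + 26.9121*o^2 - 7.8872*o - 31.746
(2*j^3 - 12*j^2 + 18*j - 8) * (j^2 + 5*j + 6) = 2*j^5 - 2*j^4 - 30*j^3 + 10*j^2 + 68*j - 48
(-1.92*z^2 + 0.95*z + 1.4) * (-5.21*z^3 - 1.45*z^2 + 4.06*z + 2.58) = 10.0032*z^5 - 2.1655*z^4 - 16.4667*z^3 - 3.1266*z^2 + 8.135*z + 3.612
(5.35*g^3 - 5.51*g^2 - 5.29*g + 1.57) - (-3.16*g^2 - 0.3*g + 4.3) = 5.35*g^3 - 2.35*g^2 - 4.99*g - 2.73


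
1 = 1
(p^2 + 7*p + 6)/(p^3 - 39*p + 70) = (p^2 + 7*p + 6)/(p^3 - 39*p + 70)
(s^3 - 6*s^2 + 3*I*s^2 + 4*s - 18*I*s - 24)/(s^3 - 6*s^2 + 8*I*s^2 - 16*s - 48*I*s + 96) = (s - I)/(s + 4*I)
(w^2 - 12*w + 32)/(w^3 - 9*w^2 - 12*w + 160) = (w - 4)/(w^2 - w - 20)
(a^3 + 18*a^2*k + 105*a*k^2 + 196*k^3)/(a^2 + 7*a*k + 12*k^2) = (a^2 + 14*a*k + 49*k^2)/(a + 3*k)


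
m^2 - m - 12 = (m - 4)*(m + 3)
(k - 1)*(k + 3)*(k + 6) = k^3 + 8*k^2 + 9*k - 18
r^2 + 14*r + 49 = (r + 7)^2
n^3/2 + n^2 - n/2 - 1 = (n/2 + 1)*(n - 1)*(n + 1)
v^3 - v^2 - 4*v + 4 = (v - 2)*(v - 1)*(v + 2)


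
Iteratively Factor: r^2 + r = (r + 1)*(r)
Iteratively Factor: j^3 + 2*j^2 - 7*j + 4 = (j - 1)*(j^2 + 3*j - 4) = (j - 1)*(j + 4)*(j - 1)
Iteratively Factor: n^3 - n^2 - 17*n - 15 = (n + 1)*(n^2 - 2*n - 15) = (n + 1)*(n + 3)*(n - 5)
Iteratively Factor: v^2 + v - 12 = (v - 3)*(v + 4)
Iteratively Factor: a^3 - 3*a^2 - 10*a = (a + 2)*(a^2 - 5*a) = (a - 5)*(a + 2)*(a)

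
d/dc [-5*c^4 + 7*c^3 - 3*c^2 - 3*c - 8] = -20*c^3 + 21*c^2 - 6*c - 3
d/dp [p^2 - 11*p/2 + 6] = 2*p - 11/2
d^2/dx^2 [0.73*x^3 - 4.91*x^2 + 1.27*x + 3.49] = 4.38*x - 9.82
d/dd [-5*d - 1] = -5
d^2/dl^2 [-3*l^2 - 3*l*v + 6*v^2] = -6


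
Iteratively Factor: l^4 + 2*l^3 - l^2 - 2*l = (l)*(l^3 + 2*l^2 - l - 2) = l*(l + 1)*(l^2 + l - 2) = l*(l - 1)*(l + 1)*(l + 2)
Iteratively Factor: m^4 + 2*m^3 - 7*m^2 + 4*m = (m - 1)*(m^3 + 3*m^2 - 4*m) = (m - 1)*(m + 4)*(m^2 - m) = m*(m - 1)*(m + 4)*(m - 1)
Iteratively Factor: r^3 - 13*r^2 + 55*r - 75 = (r - 5)*(r^2 - 8*r + 15) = (r - 5)*(r - 3)*(r - 5)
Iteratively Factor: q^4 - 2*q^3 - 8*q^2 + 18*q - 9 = (q - 1)*(q^3 - q^2 - 9*q + 9) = (q - 1)*(q + 3)*(q^2 - 4*q + 3) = (q - 1)^2*(q + 3)*(q - 3)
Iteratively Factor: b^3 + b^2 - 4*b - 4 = (b - 2)*(b^2 + 3*b + 2) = (b - 2)*(b + 2)*(b + 1)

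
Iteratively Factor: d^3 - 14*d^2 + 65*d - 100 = (d - 5)*(d^2 - 9*d + 20) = (d - 5)^2*(d - 4)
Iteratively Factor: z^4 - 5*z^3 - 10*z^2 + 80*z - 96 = (z - 2)*(z^3 - 3*z^2 - 16*z + 48) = (z - 4)*(z - 2)*(z^2 + z - 12) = (z - 4)*(z - 2)*(z + 4)*(z - 3)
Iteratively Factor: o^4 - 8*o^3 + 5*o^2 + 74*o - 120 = (o - 5)*(o^3 - 3*o^2 - 10*o + 24) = (o - 5)*(o - 4)*(o^2 + o - 6) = (o - 5)*(o - 4)*(o - 2)*(o + 3)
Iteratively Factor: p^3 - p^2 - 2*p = (p - 2)*(p^2 + p) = (p - 2)*(p + 1)*(p)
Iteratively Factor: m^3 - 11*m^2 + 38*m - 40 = (m - 5)*(m^2 - 6*m + 8) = (m - 5)*(m - 2)*(m - 4)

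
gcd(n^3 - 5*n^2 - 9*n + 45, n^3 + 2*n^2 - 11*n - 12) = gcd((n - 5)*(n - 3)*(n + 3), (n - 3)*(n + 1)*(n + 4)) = n - 3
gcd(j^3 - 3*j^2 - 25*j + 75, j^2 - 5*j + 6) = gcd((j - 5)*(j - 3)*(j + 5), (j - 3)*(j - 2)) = j - 3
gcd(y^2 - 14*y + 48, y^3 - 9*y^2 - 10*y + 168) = y - 6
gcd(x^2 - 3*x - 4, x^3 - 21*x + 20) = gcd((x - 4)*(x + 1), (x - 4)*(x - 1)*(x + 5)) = x - 4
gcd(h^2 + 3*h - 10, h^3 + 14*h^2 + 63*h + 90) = h + 5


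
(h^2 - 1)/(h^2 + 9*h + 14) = (h^2 - 1)/(h^2 + 9*h + 14)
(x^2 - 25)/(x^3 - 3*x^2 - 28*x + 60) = (x - 5)/(x^2 - 8*x + 12)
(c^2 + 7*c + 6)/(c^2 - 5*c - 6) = (c + 6)/(c - 6)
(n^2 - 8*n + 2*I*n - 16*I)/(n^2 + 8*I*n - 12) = (n - 8)/(n + 6*I)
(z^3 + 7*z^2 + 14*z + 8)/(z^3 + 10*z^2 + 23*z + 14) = (z + 4)/(z + 7)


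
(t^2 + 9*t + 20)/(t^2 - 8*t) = (t^2 + 9*t + 20)/(t*(t - 8))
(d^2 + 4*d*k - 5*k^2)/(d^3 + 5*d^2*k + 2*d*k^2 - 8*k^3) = (d + 5*k)/(d^2 + 6*d*k + 8*k^2)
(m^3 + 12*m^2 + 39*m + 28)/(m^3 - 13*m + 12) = (m^2 + 8*m + 7)/(m^2 - 4*m + 3)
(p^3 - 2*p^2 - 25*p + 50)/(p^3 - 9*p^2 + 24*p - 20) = (p + 5)/(p - 2)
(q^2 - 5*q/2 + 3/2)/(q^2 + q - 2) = (q - 3/2)/(q + 2)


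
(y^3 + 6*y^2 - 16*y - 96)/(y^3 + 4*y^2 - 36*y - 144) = (y - 4)/(y - 6)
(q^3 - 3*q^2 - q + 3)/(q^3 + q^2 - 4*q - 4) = (q^2 - 4*q + 3)/(q^2 - 4)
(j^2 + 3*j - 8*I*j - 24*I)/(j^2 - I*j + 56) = (j + 3)/(j + 7*I)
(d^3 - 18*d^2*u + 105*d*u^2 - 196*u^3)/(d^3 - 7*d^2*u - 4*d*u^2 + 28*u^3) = (-d^2 + 11*d*u - 28*u^2)/(-d^2 + 4*u^2)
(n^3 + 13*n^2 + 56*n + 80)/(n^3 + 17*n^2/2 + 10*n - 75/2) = 2*(n^2 + 8*n + 16)/(2*n^2 + 7*n - 15)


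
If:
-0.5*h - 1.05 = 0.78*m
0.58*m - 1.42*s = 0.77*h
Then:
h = -1.24365596227263*s - 0.683808668313497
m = 0.79721536043117*s - 0.907814956209297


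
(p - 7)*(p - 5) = p^2 - 12*p + 35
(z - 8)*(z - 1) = z^2 - 9*z + 8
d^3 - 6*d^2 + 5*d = d*(d - 5)*(d - 1)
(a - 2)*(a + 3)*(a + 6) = a^3 + 7*a^2 - 36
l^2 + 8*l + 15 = (l + 3)*(l + 5)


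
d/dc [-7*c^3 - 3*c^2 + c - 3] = -21*c^2 - 6*c + 1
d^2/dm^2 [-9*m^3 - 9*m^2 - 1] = -54*m - 18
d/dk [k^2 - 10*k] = 2*k - 10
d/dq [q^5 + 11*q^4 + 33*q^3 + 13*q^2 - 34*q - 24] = 5*q^4 + 44*q^3 + 99*q^2 + 26*q - 34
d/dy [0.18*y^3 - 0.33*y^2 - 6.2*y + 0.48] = 0.54*y^2 - 0.66*y - 6.2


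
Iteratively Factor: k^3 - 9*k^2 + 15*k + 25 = (k + 1)*(k^2 - 10*k + 25) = (k - 5)*(k + 1)*(k - 5)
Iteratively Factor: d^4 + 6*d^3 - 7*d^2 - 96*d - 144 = (d + 3)*(d^3 + 3*d^2 - 16*d - 48) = (d - 4)*(d + 3)*(d^2 + 7*d + 12) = (d - 4)*(d + 3)*(d + 4)*(d + 3)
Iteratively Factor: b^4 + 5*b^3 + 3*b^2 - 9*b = (b + 3)*(b^3 + 2*b^2 - 3*b) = b*(b + 3)*(b^2 + 2*b - 3) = b*(b + 3)^2*(b - 1)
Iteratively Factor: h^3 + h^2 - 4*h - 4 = (h - 2)*(h^2 + 3*h + 2) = (h - 2)*(h + 1)*(h + 2)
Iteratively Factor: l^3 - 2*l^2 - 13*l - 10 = (l + 2)*(l^2 - 4*l - 5) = (l + 1)*(l + 2)*(l - 5)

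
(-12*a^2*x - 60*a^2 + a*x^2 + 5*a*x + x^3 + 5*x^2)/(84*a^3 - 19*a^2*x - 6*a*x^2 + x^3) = (x + 5)/(-7*a + x)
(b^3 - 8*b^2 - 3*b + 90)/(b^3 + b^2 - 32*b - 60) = (b^2 - 2*b - 15)/(b^2 + 7*b + 10)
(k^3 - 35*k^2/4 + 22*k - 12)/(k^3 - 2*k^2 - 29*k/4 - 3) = (4*k^2 - 19*k + 12)/(4*k^2 + 8*k + 3)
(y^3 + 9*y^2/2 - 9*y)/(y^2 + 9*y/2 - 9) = y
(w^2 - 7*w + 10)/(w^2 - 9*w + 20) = (w - 2)/(w - 4)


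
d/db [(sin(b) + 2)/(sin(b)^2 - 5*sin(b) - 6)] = (-4*sin(b) + cos(b)^2 + 3)*cos(b)/((sin(b) - 6)^2*(sin(b) + 1)^2)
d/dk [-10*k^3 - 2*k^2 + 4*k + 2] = -30*k^2 - 4*k + 4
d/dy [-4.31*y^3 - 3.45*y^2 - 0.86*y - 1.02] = -12.93*y^2 - 6.9*y - 0.86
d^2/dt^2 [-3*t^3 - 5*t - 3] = -18*t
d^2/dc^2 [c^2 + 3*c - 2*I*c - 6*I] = 2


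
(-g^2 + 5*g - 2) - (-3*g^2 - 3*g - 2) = 2*g^2 + 8*g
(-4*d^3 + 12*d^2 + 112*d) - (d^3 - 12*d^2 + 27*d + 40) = -5*d^3 + 24*d^2 + 85*d - 40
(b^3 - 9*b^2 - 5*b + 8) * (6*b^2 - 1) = 6*b^5 - 54*b^4 - 31*b^3 + 57*b^2 + 5*b - 8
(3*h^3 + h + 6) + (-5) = 3*h^3 + h + 1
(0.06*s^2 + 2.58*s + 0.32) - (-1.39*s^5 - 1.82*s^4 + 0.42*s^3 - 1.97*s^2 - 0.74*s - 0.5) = 1.39*s^5 + 1.82*s^4 - 0.42*s^3 + 2.03*s^2 + 3.32*s + 0.82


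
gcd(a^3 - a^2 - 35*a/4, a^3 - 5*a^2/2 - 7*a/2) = a^2 - 7*a/2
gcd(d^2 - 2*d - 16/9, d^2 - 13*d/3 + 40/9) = d - 8/3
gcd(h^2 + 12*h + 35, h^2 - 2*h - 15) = 1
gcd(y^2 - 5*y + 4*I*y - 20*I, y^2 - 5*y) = y - 5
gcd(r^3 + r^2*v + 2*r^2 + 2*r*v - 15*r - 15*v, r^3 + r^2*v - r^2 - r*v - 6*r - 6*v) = r^2 + r*v - 3*r - 3*v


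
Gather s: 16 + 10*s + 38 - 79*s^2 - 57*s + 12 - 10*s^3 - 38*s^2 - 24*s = -10*s^3 - 117*s^2 - 71*s + 66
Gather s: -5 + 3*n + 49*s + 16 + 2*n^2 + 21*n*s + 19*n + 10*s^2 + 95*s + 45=2*n^2 + 22*n + 10*s^2 + s*(21*n + 144) + 56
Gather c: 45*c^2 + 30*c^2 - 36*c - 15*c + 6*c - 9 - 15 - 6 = 75*c^2 - 45*c - 30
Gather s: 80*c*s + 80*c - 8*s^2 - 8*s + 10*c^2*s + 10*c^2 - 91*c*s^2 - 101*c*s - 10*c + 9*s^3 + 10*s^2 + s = 10*c^2 + 70*c + 9*s^3 + s^2*(2 - 91*c) + s*(10*c^2 - 21*c - 7)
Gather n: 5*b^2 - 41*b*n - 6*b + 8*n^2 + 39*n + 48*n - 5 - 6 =5*b^2 - 6*b + 8*n^2 + n*(87 - 41*b) - 11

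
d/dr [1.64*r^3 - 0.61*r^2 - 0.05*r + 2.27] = 4.92*r^2 - 1.22*r - 0.05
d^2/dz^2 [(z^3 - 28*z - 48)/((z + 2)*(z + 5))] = 22/(z^3 + 15*z^2 + 75*z + 125)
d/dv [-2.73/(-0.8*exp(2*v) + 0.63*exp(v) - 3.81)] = (1.7199 - 4.368*exp(v))*exp(v)/(0.8*exp(2*v) - 0.63*exp(v) + 3.81)^2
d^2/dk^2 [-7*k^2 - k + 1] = -14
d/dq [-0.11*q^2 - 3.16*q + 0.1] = -0.22*q - 3.16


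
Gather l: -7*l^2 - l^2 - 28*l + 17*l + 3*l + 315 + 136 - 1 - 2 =-8*l^2 - 8*l + 448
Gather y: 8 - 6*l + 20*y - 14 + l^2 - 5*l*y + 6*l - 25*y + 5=l^2 + y*(-5*l - 5) - 1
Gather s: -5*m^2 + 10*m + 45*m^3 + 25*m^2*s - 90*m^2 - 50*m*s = 45*m^3 - 95*m^2 + 10*m + s*(25*m^2 - 50*m)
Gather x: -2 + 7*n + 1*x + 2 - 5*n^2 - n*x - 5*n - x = -5*n^2 - n*x + 2*n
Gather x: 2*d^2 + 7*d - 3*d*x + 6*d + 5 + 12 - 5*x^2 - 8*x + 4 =2*d^2 + 13*d - 5*x^2 + x*(-3*d - 8) + 21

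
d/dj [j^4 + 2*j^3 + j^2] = 2*j*(2*j^2 + 3*j + 1)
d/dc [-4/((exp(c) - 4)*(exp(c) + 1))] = (8*exp(c) - 12)/(4*(exp(c) - 4)^2*cosh(c/2)^2)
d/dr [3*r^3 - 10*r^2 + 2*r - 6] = 9*r^2 - 20*r + 2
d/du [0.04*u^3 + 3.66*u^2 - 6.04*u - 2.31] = 0.12*u^2 + 7.32*u - 6.04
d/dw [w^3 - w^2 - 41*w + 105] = 3*w^2 - 2*w - 41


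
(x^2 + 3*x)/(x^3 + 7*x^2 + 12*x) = 1/(x + 4)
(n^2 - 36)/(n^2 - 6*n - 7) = (36 - n^2)/(-n^2 + 6*n + 7)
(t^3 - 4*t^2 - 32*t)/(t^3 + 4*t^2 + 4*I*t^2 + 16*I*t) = (t - 8)/(t + 4*I)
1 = 1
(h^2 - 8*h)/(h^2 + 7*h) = (h - 8)/(h + 7)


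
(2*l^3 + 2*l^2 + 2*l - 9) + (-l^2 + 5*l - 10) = 2*l^3 + l^2 + 7*l - 19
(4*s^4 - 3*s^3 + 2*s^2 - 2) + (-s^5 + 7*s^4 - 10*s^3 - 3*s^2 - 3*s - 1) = -s^5 + 11*s^4 - 13*s^3 - s^2 - 3*s - 3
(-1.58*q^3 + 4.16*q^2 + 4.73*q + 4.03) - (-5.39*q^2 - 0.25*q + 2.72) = -1.58*q^3 + 9.55*q^2 + 4.98*q + 1.31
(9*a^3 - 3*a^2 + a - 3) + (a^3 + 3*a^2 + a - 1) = 10*a^3 + 2*a - 4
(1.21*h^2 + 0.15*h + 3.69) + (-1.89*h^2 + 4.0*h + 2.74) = -0.68*h^2 + 4.15*h + 6.43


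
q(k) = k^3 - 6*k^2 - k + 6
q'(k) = 3*k^2 - 12*k - 1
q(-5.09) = -276.23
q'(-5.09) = 137.80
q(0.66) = 3.01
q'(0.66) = -7.61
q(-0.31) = 5.70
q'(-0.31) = 3.01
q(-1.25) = -4.08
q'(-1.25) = 18.69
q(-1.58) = -11.34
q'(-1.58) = 25.45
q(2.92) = -23.18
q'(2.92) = -10.46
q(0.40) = 4.70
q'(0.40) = -5.32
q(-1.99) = -23.65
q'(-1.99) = 34.76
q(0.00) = 6.00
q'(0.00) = -1.00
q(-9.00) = -1200.00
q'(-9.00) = 350.00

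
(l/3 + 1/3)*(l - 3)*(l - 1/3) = l^3/3 - 7*l^2/9 - 7*l/9 + 1/3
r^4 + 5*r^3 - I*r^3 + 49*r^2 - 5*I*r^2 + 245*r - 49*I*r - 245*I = (r + 5)*(r - 7*I)*(r - I)*(r + 7*I)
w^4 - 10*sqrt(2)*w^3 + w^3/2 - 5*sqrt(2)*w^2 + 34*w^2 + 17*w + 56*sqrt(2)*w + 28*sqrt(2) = (w + 1/2)*(w - 7*sqrt(2))*(w - 4*sqrt(2))*(w + sqrt(2))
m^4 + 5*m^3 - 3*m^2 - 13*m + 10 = (m - 1)^2*(m + 2)*(m + 5)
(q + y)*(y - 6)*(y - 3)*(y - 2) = q*y^3 - 11*q*y^2 + 36*q*y - 36*q + y^4 - 11*y^3 + 36*y^2 - 36*y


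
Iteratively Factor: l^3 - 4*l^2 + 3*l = (l)*(l^2 - 4*l + 3) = l*(l - 3)*(l - 1)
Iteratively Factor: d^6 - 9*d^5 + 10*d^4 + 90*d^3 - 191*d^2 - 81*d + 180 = (d - 4)*(d^5 - 5*d^4 - 10*d^3 + 50*d^2 + 9*d - 45) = (d - 4)*(d - 3)*(d^4 - 2*d^3 - 16*d^2 + 2*d + 15) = (d - 4)*(d - 3)*(d + 1)*(d^3 - 3*d^2 - 13*d + 15) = (d - 5)*(d - 4)*(d - 3)*(d + 1)*(d^2 + 2*d - 3) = (d - 5)*(d - 4)*(d - 3)*(d + 1)*(d + 3)*(d - 1)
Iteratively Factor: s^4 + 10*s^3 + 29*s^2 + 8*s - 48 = (s + 4)*(s^3 + 6*s^2 + 5*s - 12) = (s + 4)^2*(s^2 + 2*s - 3) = (s - 1)*(s + 4)^2*(s + 3)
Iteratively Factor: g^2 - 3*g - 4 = (g - 4)*(g + 1)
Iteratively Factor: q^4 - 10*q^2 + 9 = (q - 1)*(q^3 + q^2 - 9*q - 9) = (q - 1)*(q + 1)*(q^2 - 9) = (q - 1)*(q + 1)*(q + 3)*(q - 3)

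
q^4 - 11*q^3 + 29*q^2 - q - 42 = (q - 7)*(q - 3)*(q - 2)*(q + 1)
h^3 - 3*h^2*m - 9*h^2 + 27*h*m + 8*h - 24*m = (h - 8)*(h - 1)*(h - 3*m)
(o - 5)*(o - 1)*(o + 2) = o^3 - 4*o^2 - 7*o + 10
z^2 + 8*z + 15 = (z + 3)*(z + 5)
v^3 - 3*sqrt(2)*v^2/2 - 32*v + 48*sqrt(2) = (v - 4*sqrt(2))*(v - 3*sqrt(2)/2)*(v + 4*sqrt(2))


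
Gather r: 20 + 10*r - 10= 10*r + 10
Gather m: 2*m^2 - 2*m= 2*m^2 - 2*m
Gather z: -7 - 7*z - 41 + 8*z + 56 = z + 8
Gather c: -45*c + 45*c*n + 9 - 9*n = c*(45*n - 45) - 9*n + 9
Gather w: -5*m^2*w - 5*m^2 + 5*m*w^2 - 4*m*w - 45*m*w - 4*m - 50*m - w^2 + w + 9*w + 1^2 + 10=-5*m^2 - 54*m + w^2*(5*m - 1) + w*(-5*m^2 - 49*m + 10) + 11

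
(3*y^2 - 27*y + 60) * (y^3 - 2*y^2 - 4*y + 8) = 3*y^5 - 33*y^4 + 102*y^3 + 12*y^2 - 456*y + 480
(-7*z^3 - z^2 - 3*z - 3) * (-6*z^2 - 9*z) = 42*z^5 + 69*z^4 + 27*z^3 + 45*z^2 + 27*z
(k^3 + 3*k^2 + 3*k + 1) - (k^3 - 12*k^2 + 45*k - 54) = 15*k^2 - 42*k + 55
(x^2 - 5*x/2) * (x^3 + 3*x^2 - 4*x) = x^5 + x^4/2 - 23*x^3/2 + 10*x^2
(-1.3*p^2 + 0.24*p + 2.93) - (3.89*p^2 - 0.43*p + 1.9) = -5.19*p^2 + 0.67*p + 1.03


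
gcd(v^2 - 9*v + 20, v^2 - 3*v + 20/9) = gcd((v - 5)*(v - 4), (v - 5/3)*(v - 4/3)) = 1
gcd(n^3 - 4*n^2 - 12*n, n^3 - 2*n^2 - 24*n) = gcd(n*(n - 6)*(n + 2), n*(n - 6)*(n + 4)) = n^2 - 6*n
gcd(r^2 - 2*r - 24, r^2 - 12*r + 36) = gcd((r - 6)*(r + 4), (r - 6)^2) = r - 6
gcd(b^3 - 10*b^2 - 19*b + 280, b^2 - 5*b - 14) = b - 7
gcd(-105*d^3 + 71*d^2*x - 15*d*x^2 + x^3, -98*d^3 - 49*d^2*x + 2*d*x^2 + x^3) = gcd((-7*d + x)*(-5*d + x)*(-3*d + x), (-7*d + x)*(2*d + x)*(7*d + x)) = -7*d + x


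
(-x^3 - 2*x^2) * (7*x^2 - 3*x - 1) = -7*x^5 - 11*x^4 + 7*x^3 + 2*x^2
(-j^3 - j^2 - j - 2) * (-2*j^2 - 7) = 2*j^5 + 2*j^4 + 9*j^3 + 11*j^2 + 7*j + 14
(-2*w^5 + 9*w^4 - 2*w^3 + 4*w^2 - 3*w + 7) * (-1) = 2*w^5 - 9*w^4 + 2*w^3 - 4*w^2 + 3*w - 7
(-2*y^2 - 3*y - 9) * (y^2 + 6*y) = -2*y^4 - 15*y^3 - 27*y^2 - 54*y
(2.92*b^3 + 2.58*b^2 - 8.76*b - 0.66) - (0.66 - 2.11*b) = 2.92*b^3 + 2.58*b^2 - 6.65*b - 1.32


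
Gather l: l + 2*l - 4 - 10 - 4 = 3*l - 18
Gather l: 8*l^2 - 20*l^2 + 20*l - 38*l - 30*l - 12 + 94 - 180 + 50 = -12*l^2 - 48*l - 48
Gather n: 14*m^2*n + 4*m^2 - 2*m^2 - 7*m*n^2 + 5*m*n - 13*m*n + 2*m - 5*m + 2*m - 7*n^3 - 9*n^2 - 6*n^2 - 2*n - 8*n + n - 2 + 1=2*m^2 - m - 7*n^3 + n^2*(-7*m - 15) + n*(14*m^2 - 8*m - 9) - 1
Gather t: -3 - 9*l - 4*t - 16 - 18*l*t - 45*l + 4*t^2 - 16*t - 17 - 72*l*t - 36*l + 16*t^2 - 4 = -90*l + 20*t^2 + t*(-90*l - 20) - 40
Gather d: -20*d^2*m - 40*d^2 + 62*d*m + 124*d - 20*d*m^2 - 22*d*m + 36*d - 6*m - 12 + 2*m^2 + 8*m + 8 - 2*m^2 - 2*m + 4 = d^2*(-20*m - 40) + d*(-20*m^2 + 40*m + 160)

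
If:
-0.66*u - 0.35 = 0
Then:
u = -0.53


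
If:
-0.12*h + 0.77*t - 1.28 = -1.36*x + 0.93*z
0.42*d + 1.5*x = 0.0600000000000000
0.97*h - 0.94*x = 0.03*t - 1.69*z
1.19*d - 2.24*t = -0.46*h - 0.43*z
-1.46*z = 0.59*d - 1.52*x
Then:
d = 2.07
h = 1.95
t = 1.23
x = -0.54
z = -1.40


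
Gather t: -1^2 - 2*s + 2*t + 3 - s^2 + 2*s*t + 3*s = -s^2 + s + t*(2*s + 2) + 2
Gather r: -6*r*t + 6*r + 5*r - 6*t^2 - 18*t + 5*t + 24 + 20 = r*(11 - 6*t) - 6*t^2 - 13*t + 44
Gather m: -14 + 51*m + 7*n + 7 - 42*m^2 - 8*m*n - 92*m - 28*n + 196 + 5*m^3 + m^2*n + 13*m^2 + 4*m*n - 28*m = 5*m^3 + m^2*(n - 29) + m*(-4*n - 69) - 21*n + 189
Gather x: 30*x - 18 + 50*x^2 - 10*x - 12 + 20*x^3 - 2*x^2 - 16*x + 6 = 20*x^3 + 48*x^2 + 4*x - 24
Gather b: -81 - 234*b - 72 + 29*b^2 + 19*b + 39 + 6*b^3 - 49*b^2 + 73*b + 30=6*b^3 - 20*b^2 - 142*b - 84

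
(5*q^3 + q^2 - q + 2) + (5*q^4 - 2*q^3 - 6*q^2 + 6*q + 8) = 5*q^4 + 3*q^3 - 5*q^2 + 5*q + 10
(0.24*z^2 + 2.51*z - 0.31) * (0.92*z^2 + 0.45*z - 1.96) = 0.2208*z^4 + 2.4172*z^3 + 0.3739*z^2 - 5.0591*z + 0.6076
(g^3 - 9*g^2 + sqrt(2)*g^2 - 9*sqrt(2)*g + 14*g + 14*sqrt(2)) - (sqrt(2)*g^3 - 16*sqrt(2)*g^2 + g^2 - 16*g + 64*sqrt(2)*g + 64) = -sqrt(2)*g^3 + g^3 - 10*g^2 + 17*sqrt(2)*g^2 - 73*sqrt(2)*g + 30*g - 64 + 14*sqrt(2)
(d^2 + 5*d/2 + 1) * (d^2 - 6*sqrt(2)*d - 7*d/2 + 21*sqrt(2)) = d^4 - 6*sqrt(2)*d^3 - d^3 - 31*d^2/4 + 6*sqrt(2)*d^2 - 7*d/2 + 93*sqrt(2)*d/2 + 21*sqrt(2)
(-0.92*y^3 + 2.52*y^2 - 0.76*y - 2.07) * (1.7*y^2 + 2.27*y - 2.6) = -1.564*y^5 + 2.1956*y^4 + 6.8204*y^3 - 11.7962*y^2 - 2.7229*y + 5.382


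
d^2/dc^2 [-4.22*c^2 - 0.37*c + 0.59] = -8.44000000000000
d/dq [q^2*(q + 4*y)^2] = 4*q*(q + 2*y)*(q + 4*y)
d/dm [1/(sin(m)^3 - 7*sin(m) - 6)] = (7 - 3*sin(m)^2)*cos(m)/(-sin(m)^3 + 7*sin(m) + 6)^2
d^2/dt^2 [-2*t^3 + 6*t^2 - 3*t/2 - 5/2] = 12 - 12*t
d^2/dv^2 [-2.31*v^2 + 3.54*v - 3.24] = -4.62000000000000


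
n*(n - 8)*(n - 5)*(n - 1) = n^4 - 14*n^3 + 53*n^2 - 40*n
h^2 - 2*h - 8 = (h - 4)*(h + 2)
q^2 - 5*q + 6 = (q - 3)*(q - 2)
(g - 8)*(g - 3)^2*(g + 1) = g^4 - 13*g^3 + 43*g^2 - 15*g - 72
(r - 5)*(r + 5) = r^2 - 25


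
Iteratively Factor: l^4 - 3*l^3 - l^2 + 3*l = (l)*(l^3 - 3*l^2 - l + 3) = l*(l + 1)*(l^2 - 4*l + 3) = l*(l - 3)*(l + 1)*(l - 1)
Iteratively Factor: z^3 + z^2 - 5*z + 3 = (z + 3)*(z^2 - 2*z + 1) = (z - 1)*(z + 3)*(z - 1)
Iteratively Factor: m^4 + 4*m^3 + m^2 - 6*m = (m - 1)*(m^3 + 5*m^2 + 6*m) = (m - 1)*(m + 2)*(m^2 + 3*m) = m*(m - 1)*(m + 2)*(m + 3)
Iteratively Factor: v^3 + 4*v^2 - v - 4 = (v + 1)*(v^2 + 3*v - 4) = (v + 1)*(v + 4)*(v - 1)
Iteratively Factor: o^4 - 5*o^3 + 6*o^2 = (o - 3)*(o^3 - 2*o^2) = o*(o - 3)*(o^2 - 2*o) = o*(o - 3)*(o - 2)*(o)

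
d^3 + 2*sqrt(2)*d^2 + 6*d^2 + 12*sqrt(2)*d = d*(d + 6)*(d + 2*sqrt(2))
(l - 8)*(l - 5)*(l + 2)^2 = l^4 - 9*l^3 - 8*l^2 + 108*l + 160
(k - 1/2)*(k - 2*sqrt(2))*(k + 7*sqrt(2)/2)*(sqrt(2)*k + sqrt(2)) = sqrt(2)*k^4 + sqrt(2)*k^3/2 + 3*k^3 - 29*sqrt(2)*k^2/2 + 3*k^2/2 - 7*sqrt(2)*k - 3*k/2 + 7*sqrt(2)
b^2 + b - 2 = (b - 1)*(b + 2)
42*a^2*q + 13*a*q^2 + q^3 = q*(6*a + q)*(7*a + q)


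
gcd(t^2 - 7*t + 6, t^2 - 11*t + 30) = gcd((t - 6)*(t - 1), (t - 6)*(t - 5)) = t - 6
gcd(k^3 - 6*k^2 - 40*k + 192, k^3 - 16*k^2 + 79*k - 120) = k - 8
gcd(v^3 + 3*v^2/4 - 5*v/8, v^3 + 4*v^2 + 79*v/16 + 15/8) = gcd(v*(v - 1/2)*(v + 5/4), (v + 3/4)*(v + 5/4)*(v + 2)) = v + 5/4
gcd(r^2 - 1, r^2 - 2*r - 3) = r + 1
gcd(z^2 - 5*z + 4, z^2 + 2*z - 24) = z - 4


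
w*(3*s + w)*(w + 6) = 3*s*w^2 + 18*s*w + w^3 + 6*w^2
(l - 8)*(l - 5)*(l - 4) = l^3 - 17*l^2 + 92*l - 160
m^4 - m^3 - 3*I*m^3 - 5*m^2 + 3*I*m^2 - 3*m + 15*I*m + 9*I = (m - 3)*(m + 1)^2*(m - 3*I)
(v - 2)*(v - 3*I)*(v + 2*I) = v^3 - 2*v^2 - I*v^2 + 6*v + 2*I*v - 12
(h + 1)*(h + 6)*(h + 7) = h^3 + 14*h^2 + 55*h + 42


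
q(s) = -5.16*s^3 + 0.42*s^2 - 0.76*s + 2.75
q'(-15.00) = -3496.36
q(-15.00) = 17523.65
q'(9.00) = -1247.08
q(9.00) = -3731.71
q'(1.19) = -21.68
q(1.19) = -6.26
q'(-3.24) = -165.98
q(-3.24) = 185.12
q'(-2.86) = -129.78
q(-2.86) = 129.07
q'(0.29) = -1.82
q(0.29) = 2.44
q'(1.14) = -19.92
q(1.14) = -5.22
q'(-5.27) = -435.11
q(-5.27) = 773.65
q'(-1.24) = -25.60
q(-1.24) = 14.18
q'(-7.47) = -870.83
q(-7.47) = 2182.72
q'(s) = -15.48*s^2 + 0.84*s - 0.76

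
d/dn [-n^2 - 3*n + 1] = -2*n - 3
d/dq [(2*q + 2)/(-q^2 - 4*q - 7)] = 2*(-q^2 - 4*q + 2*(q + 1)*(q + 2) - 7)/(q^2 + 4*q + 7)^2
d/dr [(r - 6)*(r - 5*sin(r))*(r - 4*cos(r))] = (6 - r)*(r - 4*cos(r))*(5*cos(r) - 1) + (r - 6)*(r - 5*sin(r))*(4*sin(r) + 1) + (r - 5*sin(r))*(r - 4*cos(r))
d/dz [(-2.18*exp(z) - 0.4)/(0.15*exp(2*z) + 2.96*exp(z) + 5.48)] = (0.327*exp(2*z) + 0.12*exp(z) - 10.7624)*exp(z)/(0.0225*exp(4*z) + 0.888*exp(3*z) + 10.4056*exp(2*z) + 32.4416*exp(z) + 30.0304)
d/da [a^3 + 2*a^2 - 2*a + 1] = 3*a^2 + 4*a - 2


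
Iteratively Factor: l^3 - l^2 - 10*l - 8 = (l + 1)*(l^2 - 2*l - 8) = (l + 1)*(l + 2)*(l - 4)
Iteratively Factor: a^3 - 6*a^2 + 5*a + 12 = (a - 3)*(a^2 - 3*a - 4) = (a - 3)*(a + 1)*(a - 4)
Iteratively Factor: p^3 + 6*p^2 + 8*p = (p + 2)*(p^2 + 4*p) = (p + 2)*(p + 4)*(p)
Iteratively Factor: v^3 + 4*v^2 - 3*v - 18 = (v + 3)*(v^2 + v - 6) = (v - 2)*(v + 3)*(v + 3)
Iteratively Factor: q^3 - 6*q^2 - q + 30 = (q - 5)*(q^2 - q - 6) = (q - 5)*(q + 2)*(q - 3)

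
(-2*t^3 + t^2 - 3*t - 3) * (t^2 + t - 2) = -2*t^5 - t^4 + 2*t^3 - 8*t^2 + 3*t + 6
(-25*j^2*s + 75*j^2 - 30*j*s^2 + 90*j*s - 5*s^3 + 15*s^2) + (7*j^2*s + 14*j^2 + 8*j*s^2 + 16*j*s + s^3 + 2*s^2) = -18*j^2*s + 89*j^2 - 22*j*s^2 + 106*j*s - 4*s^3 + 17*s^2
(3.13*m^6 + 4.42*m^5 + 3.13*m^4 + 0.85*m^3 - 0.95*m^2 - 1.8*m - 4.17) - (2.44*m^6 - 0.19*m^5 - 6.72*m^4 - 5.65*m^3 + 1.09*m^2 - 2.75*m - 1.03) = 0.69*m^6 + 4.61*m^5 + 9.85*m^4 + 6.5*m^3 - 2.04*m^2 + 0.95*m - 3.14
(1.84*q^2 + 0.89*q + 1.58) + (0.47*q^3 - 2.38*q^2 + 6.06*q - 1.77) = 0.47*q^3 - 0.54*q^2 + 6.95*q - 0.19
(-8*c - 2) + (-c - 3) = -9*c - 5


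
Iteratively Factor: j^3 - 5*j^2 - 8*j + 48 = (j - 4)*(j^2 - j - 12) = (j - 4)^2*(j + 3)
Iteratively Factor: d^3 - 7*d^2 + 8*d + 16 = (d - 4)*(d^2 - 3*d - 4) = (d - 4)^2*(d + 1)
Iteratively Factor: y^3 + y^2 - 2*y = (y)*(y^2 + y - 2) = y*(y + 2)*(y - 1)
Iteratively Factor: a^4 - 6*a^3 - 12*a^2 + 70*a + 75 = (a + 1)*(a^3 - 7*a^2 - 5*a + 75) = (a - 5)*(a + 1)*(a^2 - 2*a - 15) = (a - 5)^2*(a + 1)*(a + 3)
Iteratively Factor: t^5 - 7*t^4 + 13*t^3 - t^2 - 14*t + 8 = (t - 1)*(t^4 - 6*t^3 + 7*t^2 + 6*t - 8) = (t - 2)*(t - 1)*(t^3 - 4*t^2 - t + 4) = (t - 2)*(t - 1)*(t + 1)*(t^2 - 5*t + 4) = (t - 4)*(t - 2)*(t - 1)*(t + 1)*(t - 1)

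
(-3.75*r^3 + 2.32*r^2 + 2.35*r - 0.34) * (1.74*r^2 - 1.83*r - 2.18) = -6.525*r^5 + 10.8993*r^4 + 8.0184*r^3 - 9.9497*r^2 - 4.5008*r + 0.7412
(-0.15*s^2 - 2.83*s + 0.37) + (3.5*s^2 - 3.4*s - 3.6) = 3.35*s^2 - 6.23*s - 3.23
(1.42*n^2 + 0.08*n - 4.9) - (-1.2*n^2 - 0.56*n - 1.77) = 2.62*n^2 + 0.64*n - 3.13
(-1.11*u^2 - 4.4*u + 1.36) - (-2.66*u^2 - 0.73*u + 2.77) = 1.55*u^2 - 3.67*u - 1.41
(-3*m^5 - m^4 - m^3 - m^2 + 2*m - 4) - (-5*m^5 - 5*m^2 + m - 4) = 2*m^5 - m^4 - m^3 + 4*m^2 + m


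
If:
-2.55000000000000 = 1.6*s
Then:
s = -1.59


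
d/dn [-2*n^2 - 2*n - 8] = -4*n - 2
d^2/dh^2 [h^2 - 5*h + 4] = 2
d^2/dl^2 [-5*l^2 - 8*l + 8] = -10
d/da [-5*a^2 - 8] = -10*a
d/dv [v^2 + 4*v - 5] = 2*v + 4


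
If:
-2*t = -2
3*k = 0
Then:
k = 0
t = 1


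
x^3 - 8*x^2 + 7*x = x*(x - 7)*(x - 1)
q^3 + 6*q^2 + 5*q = q*(q + 1)*(q + 5)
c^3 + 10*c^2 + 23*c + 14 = (c + 1)*(c + 2)*(c + 7)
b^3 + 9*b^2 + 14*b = b*(b + 2)*(b + 7)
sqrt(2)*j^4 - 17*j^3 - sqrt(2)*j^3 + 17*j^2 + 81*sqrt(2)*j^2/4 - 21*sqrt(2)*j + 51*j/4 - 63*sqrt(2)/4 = (j - 3/2)*(j - 7*sqrt(2))*(j - 3*sqrt(2)/2)*(sqrt(2)*j + sqrt(2)/2)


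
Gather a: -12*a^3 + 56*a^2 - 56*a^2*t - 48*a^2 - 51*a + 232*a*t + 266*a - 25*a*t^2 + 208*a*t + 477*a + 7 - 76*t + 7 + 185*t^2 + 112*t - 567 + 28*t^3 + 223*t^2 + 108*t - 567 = -12*a^3 + a^2*(8 - 56*t) + a*(-25*t^2 + 440*t + 692) + 28*t^3 + 408*t^2 + 144*t - 1120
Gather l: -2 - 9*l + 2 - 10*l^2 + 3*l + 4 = -10*l^2 - 6*l + 4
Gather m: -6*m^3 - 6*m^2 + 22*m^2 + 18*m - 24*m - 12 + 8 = -6*m^3 + 16*m^2 - 6*m - 4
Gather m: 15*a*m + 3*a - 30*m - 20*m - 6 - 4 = 3*a + m*(15*a - 50) - 10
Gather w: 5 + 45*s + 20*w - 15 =45*s + 20*w - 10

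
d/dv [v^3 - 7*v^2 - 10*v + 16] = 3*v^2 - 14*v - 10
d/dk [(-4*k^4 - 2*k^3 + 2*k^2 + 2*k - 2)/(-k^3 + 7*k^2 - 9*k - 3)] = 4*(k^6 - 14*k^5 + 24*k^4 + 22*k^3 - 5*k^2 + 4*k - 6)/(k^6 - 14*k^5 + 67*k^4 - 120*k^3 + 39*k^2 + 54*k + 9)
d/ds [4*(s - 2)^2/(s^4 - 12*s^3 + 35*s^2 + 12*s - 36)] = 8*(-s^4 + 6*s^3 - 20*s^2 + 28*s - 8)/(s^7 - 18*s^6 + 106*s^5 - 180*s^4 - 215*s^3 + 414*s^2 + 108*s - 216)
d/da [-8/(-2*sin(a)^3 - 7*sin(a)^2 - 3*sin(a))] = 8*(-14*sin(a) + 3*cos(2*a) - 6)*cos(a)/((2*sin(a)^2 + 7*sin(a) + 3)^2*sin(a)^2)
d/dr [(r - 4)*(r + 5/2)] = 2*r - 3/2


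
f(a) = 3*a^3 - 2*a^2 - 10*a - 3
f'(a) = 9*a^2 - 4*a - 10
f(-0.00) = -3.00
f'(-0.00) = -10.00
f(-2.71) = -50.30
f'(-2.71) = 66.94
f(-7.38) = -1243.97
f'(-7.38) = 509.70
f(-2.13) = -19.76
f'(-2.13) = 39.35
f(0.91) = -11.50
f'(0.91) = -6.19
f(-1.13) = 1.42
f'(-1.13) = 6.01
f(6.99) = 853.98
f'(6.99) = 401.78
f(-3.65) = -139.03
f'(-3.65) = 124.50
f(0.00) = -3.00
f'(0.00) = -10.00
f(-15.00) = -10428.00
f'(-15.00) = 2075.00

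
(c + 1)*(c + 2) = c^2 + 3*c + 2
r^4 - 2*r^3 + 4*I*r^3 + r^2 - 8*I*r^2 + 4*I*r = r*(r + 4*I)*(-I*r + I)*(I*r - I)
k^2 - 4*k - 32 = (k - 8)*(k + 4)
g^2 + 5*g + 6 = (g + 2)*(g + 3)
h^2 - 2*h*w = h*(h - 2*w)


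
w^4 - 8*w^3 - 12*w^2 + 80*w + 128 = (w - 8)*(w - 4)*(w + 2)^2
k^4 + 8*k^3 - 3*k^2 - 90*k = k*(k - 3)*(k + 5)*(k + 6)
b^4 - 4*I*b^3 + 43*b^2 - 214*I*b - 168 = (b - 6*I)*(b - 4*I)*(b - I)*(b + 7*I)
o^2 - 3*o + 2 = (o - 2)*(o - 1)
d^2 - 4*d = d*(d - 4)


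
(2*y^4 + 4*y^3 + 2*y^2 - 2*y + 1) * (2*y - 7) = 4*y^5 - 6*y^4 - 24*y^3 - 18*y^2 + 16*y - 7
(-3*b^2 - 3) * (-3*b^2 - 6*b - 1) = 9*b^4 + 18*b^3 + 12*b^2 + 18*b + 3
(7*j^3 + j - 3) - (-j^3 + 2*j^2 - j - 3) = 8*j^3 - 2*j^2 + 2*j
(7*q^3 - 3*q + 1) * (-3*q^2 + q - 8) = -21*q^5 + 7*q^4 - 47*q^3 - 6*q^2 + 25*q - 8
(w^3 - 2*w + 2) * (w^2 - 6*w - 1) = w^5 - 6*w^4 - 3*w^3 + 14*w^2 - 10*w - 2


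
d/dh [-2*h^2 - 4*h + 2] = -4*h - 4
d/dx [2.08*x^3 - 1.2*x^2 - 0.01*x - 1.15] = 6.24*x^2 - 2.4*x - 0.01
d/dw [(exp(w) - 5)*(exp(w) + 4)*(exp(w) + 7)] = 3*(exp(2*w) + 4*exp(w) - 9)*exp(w)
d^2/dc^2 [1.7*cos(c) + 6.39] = -1.7*cos(c)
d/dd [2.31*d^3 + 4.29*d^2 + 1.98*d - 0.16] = 6.93*d^2 + 8.58*d + 1.98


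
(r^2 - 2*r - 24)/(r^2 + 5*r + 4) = (r - 6)/(r + 1)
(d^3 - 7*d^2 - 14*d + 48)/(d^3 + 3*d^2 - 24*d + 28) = (d^2 - 5*d - 24)/(d^2 + 5*d - 14)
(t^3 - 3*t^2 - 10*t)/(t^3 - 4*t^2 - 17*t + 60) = t*(t + 2)/(t^2 + t - 12)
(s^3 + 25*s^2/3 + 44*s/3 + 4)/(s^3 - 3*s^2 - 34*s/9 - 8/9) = 3*(s^2 + 8*s + 12)/(3*s^2 - 10*s - 8)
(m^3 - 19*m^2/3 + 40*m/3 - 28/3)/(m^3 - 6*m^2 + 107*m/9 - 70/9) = 3*(m - 2)/(3*m - 5)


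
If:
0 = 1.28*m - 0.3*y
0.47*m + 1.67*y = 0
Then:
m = 0.00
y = 0.00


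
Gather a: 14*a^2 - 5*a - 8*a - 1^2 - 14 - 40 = 14*a^2 - 13*a - 55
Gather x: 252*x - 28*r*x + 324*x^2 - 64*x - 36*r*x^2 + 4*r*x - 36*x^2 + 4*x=x^2*(288 - 36*r) + x*(192 - 24*r)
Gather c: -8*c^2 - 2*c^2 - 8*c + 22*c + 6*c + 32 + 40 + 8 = -10*c^2 + 20*c + 80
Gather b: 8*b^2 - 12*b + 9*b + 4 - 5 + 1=8*b^2 - 3*b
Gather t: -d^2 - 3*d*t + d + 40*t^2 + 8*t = -d^2 + d + 40*t^2 + t*(8 - 3*d)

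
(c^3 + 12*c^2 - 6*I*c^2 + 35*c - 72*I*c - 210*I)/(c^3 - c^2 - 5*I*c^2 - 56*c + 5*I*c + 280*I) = (c^2 + c*(5 - 6*I) - 30*I)/(c^2 - c*(8 + 5*I) + 40*I)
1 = 1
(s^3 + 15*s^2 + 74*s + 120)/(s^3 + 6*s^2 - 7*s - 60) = (s + 6)/(s - 3)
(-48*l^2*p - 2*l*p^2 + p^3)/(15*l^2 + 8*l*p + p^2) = p*(-48*l^2 - 2*l*p + p^2)/(15*l^2 + 8*l*p + p^2)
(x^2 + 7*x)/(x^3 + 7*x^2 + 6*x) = (x + 7)/(x^2 + 7*x + 6)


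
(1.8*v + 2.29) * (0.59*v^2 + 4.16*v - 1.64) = 1.062*v^3 + 8.8391*v^2 + 6.5744*v - 3.7556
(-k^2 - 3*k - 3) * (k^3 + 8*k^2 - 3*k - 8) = -k^5 - 11*k^4 - 24*k^3 - 7*k^2 + 33*k + 24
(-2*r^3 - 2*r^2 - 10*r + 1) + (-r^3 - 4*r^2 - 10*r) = -3*r^3 - 6*r^2 - 20*r + 1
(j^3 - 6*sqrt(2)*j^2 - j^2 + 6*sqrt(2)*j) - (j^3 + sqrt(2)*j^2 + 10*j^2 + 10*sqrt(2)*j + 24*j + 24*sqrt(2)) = -11*j^2 - 7*sqrt(2)*j^2 - 24*j - 4*sqrt(2)*j - 24*sqrt(2)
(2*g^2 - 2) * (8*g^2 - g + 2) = 16*g^4 - 2*g^3 - 12*g^2 + 2*g - 4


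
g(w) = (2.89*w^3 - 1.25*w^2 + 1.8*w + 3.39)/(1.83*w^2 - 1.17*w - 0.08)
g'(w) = (1.17 - 3.66*w)*(2.89*w^3 - 1.25*w^2 + 1.8*w + 3.39)/(1.83*w^2 - 1.17*w - 0.08)^2 + (8.67*w^2 - 2.5*w + 1.8)/(1.83*w^2 - 1.17*w - 0.08) = (5.2887*w^4 - 6.7626*w^3 - 2.5251*w^2 - 12.2074*w + 3.8223)/(3.3489*w^4 - 4.2822*w^3 + 1.0761*w^2 + 0.1872*w + 0.0064)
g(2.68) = 5.53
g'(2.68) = 0.97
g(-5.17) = -7.99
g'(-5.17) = 1.56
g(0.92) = 15.89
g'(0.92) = -71.55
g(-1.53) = -2.11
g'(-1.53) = 1.94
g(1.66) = 5.35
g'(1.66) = -1.55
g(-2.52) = -3.82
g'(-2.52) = 1.62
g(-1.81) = -2.63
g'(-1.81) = 1.77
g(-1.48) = -2.01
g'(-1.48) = 1.99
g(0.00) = -42.38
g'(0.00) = 597.23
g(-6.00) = -9.29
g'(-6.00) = 1.57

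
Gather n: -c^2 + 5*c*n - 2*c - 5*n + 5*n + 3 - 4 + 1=-c^2 + 5*c*n - 2*c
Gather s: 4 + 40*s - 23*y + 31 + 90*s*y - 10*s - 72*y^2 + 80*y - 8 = s*(90*y + 30) - 72*y^2 + 57*y + 27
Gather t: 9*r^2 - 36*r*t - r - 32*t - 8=9*r^2 - r + t*(-36*r - 32) - 8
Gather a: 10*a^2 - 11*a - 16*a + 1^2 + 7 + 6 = 10*a^2 - 27*a + 14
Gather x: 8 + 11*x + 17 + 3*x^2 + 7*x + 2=3*x^2 + 18*x + 27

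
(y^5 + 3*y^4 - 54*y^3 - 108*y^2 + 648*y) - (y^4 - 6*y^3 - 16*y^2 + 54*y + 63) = y^5 + 2*y^4 - 48*y^3 - 92*y^2 + 594*y - 63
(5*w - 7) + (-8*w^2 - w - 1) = -8*w^2 + 4*w - 8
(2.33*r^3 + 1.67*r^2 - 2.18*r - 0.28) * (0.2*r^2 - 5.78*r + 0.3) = 0.466*r^5 - 13.1334*r^4 - 9.3896*r^3 + 13.0454*r^2 + 0.9644*r - 0.084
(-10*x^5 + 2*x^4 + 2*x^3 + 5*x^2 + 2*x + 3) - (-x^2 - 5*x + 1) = -10*x^5 + 2*x^4 + 2*x^3 + 6*x^2 + 7*x + 2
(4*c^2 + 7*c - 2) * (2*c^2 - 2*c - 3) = 8*c^4 + 6*c^3 - 30*c^2 - 17*c + 6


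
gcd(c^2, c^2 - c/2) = c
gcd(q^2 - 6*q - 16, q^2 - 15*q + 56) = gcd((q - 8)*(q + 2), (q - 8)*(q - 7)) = q - 8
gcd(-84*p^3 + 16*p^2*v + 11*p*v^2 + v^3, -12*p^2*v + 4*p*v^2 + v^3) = 12*p^2 - 4*p*v - v^2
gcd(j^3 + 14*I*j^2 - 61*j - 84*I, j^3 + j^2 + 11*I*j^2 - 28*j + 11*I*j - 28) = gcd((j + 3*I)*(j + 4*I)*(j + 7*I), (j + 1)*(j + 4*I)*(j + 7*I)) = j^2 + 11*I*j - 28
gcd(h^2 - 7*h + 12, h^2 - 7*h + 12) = h^2 - 7*h + 12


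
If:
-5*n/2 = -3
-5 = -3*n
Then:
No Solution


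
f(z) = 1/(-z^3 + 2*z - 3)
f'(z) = (3*z^2 - 2)/(-z^3 + 2*z - 3)^2 = (3*z^2 - 2)/(z^3 - 2*z + 3)^2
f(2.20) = -0.11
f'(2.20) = 0.15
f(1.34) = -0.37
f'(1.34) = 0.46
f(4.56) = -0.01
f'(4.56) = 0.01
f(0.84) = -0.52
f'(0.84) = 0.03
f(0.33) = -0.42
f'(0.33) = -0.30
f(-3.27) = 0.04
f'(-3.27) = 0.05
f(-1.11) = -0.26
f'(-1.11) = 0.11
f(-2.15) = 0.38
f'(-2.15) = 1.70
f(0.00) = -0.33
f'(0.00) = -0.22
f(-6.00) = 0.00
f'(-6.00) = 0.00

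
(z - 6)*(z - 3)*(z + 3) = z^3 - 6*z^2 - 9*z + 54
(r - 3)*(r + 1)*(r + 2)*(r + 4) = r^4 + 4*r^3 - 7*r^2 - 34*r - 24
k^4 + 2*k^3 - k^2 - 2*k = k*(k - 1)*(k + 1)*(k + 2)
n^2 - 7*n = n*(n - 7)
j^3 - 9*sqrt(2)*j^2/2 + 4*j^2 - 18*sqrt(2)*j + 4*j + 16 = (j + 4)*(j - 4*sqrt(2))*(j - sqrt(2)/2)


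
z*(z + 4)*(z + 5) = z^3 + 9*z^2 + 20*z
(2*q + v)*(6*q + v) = 12*q^2 + 8*q*v + v^2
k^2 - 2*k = k*(k - 2)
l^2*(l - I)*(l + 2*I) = l^4 + I*l^3 + 2*l^2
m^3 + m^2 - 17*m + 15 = (m - 3)*(m - 1)*(m + 5)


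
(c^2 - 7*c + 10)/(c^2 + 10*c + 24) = (c^2 - 7*c + 10)/(c^2 + 10*c + 24)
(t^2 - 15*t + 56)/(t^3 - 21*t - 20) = (-t^2 + 15*t - 56)/(-t^3 + 21*t + 20)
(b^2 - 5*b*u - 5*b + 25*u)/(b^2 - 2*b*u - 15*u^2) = (b - 5)/(b + 3*u)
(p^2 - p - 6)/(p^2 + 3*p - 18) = (p + 2)/(p + 6)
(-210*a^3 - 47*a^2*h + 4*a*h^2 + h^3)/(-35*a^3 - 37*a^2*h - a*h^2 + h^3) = (6*a + h)/(a + h)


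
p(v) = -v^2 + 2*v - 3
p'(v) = 2 - 2*v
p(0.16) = -2.71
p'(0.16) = 1.68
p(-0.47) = -4.16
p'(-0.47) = 2.94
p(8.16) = -53.27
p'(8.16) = -14.32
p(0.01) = -2.98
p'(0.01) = 1.98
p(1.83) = -2.69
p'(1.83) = -1.66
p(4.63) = -15.18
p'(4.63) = -7.26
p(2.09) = -3.19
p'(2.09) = -2.18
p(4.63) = -15.18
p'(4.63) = -7.26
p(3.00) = -6.00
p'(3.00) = -4.00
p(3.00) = -6.00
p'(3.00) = -4.00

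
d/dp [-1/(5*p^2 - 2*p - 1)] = 2*(5*p - 1)/(-5*p^2 + 2*p + 1)^2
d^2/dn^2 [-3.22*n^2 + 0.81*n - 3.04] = -6.44000000000000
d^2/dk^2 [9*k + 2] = 0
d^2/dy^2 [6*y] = 0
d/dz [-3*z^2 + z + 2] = 1 - 6*z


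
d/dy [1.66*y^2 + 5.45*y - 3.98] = 3.32*y + 5.45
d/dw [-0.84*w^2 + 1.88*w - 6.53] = 1.88 - 1.68*w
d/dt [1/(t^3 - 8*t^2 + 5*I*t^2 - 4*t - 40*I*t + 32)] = (-3*t^2 + 16*t - 10*I*t + 4 + 40*I)/(t^3 - 8*t^2 + 5*I*t^2 - 4*t - 40*I*t + 32)^2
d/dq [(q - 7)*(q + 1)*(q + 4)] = 3*q^2 - 4*q - 31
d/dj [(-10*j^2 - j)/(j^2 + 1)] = (j^2 - 20*j - 1)/(j^4 + 2*j^2 + 1)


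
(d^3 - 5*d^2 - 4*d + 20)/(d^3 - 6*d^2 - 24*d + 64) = (d^2 - 3*d - 10)/(d^2 - 4*d - 32)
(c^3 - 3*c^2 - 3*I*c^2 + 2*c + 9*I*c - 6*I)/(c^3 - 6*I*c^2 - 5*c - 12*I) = (c^2 - 3*c + 2)/(c^2 - 3*I*c + 4)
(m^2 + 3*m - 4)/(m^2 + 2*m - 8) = (m - 1)/(m - 2)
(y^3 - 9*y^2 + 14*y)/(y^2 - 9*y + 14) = y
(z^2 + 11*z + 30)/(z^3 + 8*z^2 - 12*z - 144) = (z + 5)/(z^2 + 2*z - 24)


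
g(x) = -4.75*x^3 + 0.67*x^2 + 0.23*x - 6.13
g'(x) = -14.25*x^2 + 1.34*x + 0.23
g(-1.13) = 1.32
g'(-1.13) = -19.48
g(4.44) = -407.66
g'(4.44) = -274.74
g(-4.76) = 520.24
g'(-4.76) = -329.02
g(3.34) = -174.87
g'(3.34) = -154.26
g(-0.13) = -6.14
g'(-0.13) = -0.19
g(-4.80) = 533.51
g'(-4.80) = -334.52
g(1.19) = -12.91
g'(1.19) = -18.35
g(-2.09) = 39.68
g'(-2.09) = -64.82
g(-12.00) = 8295.59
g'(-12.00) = -2067.85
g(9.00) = -3412.54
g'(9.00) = -1141.96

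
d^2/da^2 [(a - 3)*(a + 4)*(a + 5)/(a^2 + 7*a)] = 120*(-3*a^2 - 21*a - 49)/(a^3*(a^3 + 21*a^2 + 147*a + 343))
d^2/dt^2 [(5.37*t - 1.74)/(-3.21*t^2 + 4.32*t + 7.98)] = ((5.37*t - 1.74)*(6.42*t - 4.32)*(12.84*t - 8.64) + (103.4262*t - 57.5676)*(-3.21*t^2 + 4.32*t + 7.98))/(-3.21*t^2 + 4.32*t + 7.98)^3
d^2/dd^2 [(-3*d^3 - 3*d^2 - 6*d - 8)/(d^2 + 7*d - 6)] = 100*(-3*d^3 + 6*d^2 - 12*d - 16)/(d^6 + 21*d^5 + 129*d^4 + 91*d^3 - 774*d^2 + 756*d - 216)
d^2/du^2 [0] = 0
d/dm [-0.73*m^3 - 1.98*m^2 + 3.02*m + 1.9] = -2.19*m^2 - 3.96*m + 3.02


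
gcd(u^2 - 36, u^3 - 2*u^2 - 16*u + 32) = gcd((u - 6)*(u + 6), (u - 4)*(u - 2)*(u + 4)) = 1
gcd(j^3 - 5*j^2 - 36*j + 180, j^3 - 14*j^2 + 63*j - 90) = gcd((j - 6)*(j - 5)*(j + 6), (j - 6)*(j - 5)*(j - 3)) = j^2 - 11*j + 30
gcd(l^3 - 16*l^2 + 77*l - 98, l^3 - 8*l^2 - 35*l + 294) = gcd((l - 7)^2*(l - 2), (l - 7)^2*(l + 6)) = l^2 - 14*l + 49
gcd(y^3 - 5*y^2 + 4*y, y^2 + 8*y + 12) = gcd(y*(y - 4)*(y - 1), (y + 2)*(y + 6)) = 1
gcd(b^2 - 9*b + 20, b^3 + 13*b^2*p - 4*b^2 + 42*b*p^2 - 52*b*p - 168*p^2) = b - 4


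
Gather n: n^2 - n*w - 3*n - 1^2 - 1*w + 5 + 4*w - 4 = n^2 + n*(-w - 3) + 3*w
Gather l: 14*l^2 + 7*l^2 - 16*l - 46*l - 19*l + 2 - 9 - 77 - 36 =21*l^2 - 81*l - 120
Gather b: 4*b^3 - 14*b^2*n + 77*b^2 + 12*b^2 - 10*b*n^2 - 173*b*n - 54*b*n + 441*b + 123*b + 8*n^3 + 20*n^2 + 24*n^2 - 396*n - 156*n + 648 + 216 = 4*b^3 + b^2*(89 - 14*n) + b*(-10*n^2 - 227*n + 564) + 8*n^3 + 44*n^2 - 552*n + 864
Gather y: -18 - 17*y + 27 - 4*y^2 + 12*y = -4*y^2 - 5*y + 9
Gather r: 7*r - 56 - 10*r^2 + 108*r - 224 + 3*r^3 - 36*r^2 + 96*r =3*r^3 - 46*r^2 + 211*r - 280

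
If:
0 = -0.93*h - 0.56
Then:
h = -0.60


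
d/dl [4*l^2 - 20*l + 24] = 8*l - 20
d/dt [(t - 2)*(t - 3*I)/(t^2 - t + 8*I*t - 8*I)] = (t^2*(1 + 11*I) - 28*I*t + 24 + 22*I)/(t^4 + t^3*(-2 + 16*I) + t^2*(-63 - 32*I) + t*(128 + 16*I) - 64)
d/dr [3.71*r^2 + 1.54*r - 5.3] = 7.42*r + 1.54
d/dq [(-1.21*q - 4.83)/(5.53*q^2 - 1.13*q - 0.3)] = (6.6913*q^2 + 53.4198*q - 5.0949)/(30.5809*q^4 - 12.4978*q^3 - 2.0411*q^2 + 0.678*q + 0.09)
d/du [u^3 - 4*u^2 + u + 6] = 3*u^2 - 8*u + 1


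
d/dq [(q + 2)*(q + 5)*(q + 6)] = 3*q^2 + 26*q + 52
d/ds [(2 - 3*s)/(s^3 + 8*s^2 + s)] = 2*(3*s^3 + 9*s^2 - 16*s - 1)/(s^2*(s^4 + 16*s^3 + 66*s^2 + 16*s + 1))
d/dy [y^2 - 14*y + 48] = 2*y - 14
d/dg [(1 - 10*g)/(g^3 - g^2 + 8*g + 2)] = (-10*g^3 + 10*g^2 - 80*g + (10*g - 1)*(3*g^2 - 2*g + 8) - 20)/(g^3 - g^2 + 8*g + 2)^2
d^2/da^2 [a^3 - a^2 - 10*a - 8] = 6*a - 2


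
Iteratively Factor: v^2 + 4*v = (v + 4)*(v)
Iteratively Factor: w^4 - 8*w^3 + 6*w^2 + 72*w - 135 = (w - 3)*(w^3 - 5*w^2 - 9*w + 45) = (w - 3)*(w + 3)*(w^2 - 8*w + 15) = (w - 5)*(w - 3)*(w + 3)*(w - 3)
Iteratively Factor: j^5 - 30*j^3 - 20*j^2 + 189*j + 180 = (j - 3)*(j^4 + 3*j^3 - 21*j^2 - 83*j - 60) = (j - 5)*(j - 3)*(j^3 + 8*j^2 + 19*j + 12) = (j - 5)*(j - 3)*(j + 1)*(j^2 + 7*j + 12) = (j - 5)*(j - 3)*(j + 1)*(j + 3)*(j + 4)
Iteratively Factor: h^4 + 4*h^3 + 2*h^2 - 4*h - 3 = (h + 1)*(h^3 + 3*h^2 - h - 3) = (h - 1)*(h + 1)*(h^2 + 4*h + 3) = (h - 1)*(h + 1)*(h + 3)*(h + 1)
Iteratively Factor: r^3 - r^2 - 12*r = (r - 4)*(r^2 + 3*r) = (r - 4)*(r + 3)*(r)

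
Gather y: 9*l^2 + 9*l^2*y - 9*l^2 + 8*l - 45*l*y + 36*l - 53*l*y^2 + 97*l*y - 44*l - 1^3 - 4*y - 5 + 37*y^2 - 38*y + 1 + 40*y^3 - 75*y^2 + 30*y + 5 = 40*y^3 + y^2*(-53*l - 38) + y*(9*l^2 + 52*l - 12)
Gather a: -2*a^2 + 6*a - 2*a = -2*a^2 + 4*a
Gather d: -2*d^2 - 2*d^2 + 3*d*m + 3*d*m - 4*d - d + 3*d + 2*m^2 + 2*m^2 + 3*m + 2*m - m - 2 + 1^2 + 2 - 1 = -4*d^2 + d*(6*m - 2) + 4*m^2 + 4*m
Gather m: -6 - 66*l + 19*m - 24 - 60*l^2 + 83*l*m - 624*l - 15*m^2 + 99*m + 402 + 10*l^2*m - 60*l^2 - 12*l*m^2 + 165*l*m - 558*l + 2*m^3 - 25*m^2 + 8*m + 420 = -120*l^2 - 1248*l + 2*m^3 + m^2*(-12*l - 40) + m*(10*l^2 + 248*l + 126) + 792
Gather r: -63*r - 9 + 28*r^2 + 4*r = 28*r^2 - 59*r - 9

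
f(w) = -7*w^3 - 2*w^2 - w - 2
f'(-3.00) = -178.00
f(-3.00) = 172.00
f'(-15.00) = -4666.00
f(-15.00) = 23188.00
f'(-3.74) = -279.78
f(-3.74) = 339.96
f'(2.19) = -110.48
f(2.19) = -87.31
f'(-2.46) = -118.24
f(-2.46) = 92.57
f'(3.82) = -322.72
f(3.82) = -425.21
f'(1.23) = -37.69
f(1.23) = -19.28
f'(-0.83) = -12.15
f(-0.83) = 1.45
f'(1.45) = -50.95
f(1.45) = -29.00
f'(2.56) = -148.87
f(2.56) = -135.11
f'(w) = -21*w^2 - 4*w - 1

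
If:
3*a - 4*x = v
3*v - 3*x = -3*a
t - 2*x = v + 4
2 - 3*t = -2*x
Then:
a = -50/13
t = -18/13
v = 10/13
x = -40/13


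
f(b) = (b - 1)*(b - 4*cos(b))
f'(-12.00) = -56.28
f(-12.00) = 199.88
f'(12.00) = -3.98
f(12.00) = 94.87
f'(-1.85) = 7.36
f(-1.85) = 2.13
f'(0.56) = -4.20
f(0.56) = 1.24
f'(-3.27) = -5.76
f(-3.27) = -2.98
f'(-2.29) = 6.96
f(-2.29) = -1.14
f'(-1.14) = 2.83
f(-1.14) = 6.01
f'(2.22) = 9.75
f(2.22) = 5.66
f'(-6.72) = -5.00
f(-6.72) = 79.86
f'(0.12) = -5.15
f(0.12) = 3.39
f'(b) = b + (b - 1)*(4*sin(b) + 1) - 4*cos(b)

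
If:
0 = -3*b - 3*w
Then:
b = -w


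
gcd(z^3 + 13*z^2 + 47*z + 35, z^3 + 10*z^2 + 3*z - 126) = z + 7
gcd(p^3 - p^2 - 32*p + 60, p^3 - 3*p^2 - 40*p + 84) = p^2 + 4*p - 12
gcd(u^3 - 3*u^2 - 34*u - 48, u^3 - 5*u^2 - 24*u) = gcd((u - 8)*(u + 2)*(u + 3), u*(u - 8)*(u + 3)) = u^2 - 5*u - 24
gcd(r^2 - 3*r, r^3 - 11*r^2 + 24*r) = r^2 - 3*r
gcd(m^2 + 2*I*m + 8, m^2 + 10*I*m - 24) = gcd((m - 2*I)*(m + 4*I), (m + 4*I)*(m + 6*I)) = m + 4*I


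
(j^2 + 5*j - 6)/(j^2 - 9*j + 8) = (j + 6)/(j - 8)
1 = 1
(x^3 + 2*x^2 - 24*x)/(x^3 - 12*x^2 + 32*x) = (x + 6)/(x - 8)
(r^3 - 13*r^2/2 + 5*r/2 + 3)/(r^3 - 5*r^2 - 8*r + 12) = (r + 1/2)/(r + 2)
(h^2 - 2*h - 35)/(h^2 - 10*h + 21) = (h + 5)/(h - 3)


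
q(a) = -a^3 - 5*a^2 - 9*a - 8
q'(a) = -3*a^2 - 10*a - 9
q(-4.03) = 12.52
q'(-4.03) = -17.42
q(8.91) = -1192.48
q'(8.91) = -336.26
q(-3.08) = 1.51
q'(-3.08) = -6.66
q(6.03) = -463.33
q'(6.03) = -178.38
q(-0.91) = -3.20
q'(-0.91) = -2.38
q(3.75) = -164.80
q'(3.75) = -88.69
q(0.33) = -11.55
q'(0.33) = -12.63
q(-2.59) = -0.86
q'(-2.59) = -3.22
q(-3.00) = 1.00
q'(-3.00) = -6.00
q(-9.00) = 397.00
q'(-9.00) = -162.00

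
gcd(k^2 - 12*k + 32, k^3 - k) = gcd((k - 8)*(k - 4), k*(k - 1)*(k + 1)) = 1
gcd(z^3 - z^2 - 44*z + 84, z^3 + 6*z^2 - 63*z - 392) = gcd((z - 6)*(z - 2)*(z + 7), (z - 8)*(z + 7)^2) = z + 7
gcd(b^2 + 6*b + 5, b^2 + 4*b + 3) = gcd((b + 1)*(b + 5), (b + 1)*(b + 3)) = b + 1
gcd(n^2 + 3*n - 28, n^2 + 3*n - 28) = n^2 + 3*n - 28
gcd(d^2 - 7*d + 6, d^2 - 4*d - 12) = d - 6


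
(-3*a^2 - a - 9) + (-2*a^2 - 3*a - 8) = -5*a^2 - 4*a - 17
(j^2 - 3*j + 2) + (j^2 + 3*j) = 2*j^2 + 2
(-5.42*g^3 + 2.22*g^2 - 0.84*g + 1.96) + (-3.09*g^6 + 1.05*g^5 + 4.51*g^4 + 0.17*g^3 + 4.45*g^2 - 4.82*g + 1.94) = -3.09*g^6 + 1.05*g^5 + 4.51*g^4 - 5.25*g^3 + 6.67*g^2 - 5.66*g + 3.9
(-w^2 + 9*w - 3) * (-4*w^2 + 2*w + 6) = 4*w^4 - 38*w^3 + 24*w^2 + 48*w - 18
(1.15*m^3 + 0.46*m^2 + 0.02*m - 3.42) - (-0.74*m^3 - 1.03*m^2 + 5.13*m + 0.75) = 1.89*m^3 + 1.49*m^2 - 5.11*m - 4.17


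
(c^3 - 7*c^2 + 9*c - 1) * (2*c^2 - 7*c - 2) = 2*c^5 - 21*c^4 + 65*c^3 - 51*c^2 - 11*c + 2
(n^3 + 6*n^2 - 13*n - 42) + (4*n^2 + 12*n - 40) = n^3 + 10*n^2 - n - 82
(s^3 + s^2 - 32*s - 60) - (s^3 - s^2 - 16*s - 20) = 2*s^2 - 16*s - 40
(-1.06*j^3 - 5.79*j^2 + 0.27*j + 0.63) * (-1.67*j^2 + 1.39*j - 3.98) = 1.7702*j^5 + 8.1959*j^4 - 4.2802*j^3 + 22.3674*j^2 - 0.1989*j - 2.5074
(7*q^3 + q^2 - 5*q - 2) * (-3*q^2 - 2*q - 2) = -21*q^5 - 17*q^4 - q^3 + 14*q^2 + 14*q + 4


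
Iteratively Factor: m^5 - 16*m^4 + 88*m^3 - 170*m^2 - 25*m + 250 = (m - 5)*(m^4 - 11*m^3 + 33*m^2 - 5*m - 50) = (m - 5)*(m + 1)*(m^3 - 12*m^2 + 45*m - 50) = (m - 5)^2*(m + 1)*(m^2 - 7*m + 10) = (m - 5)^2*(m - 2)*(m + 1)*(m - 5)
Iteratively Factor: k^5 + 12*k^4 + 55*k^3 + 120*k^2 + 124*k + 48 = (k + 4)*(k^4 + 8*k^3 + 23*k^2 + 28*k + 12) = (k + 2)*(k + 4)*(k^3 + 6*k^2 + 11*k + 6) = (k + 1)*(k + 2)*(k + 4)*(k^2 + 5*k + 6) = (k + 1)*(k + 2)*(k + 3)*(k + 4)*(k + 2)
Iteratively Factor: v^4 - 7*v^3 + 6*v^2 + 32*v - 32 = (v - 4)*(v^3 - 3*v^2 - 6*v + 8) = (v - 4)^2*(v^2 + v - 2) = (v - 4)^2*(v - 1)*(v + 2)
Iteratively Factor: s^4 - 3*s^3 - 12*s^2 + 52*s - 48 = (s + 4)*(s^3 - 7*s^2 + 16*s - 12) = (s - 2)*(s + 4)*(s^2 - 5*s + 6) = (s - 3)*(s - 2)*(s + 4)*(s - 2)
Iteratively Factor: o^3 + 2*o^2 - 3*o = (o + 3)*(o^2 - o) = (o - 1)*(o + 3)*(o)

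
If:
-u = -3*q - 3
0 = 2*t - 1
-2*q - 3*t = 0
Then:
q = -3/4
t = 1/2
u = 3/4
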